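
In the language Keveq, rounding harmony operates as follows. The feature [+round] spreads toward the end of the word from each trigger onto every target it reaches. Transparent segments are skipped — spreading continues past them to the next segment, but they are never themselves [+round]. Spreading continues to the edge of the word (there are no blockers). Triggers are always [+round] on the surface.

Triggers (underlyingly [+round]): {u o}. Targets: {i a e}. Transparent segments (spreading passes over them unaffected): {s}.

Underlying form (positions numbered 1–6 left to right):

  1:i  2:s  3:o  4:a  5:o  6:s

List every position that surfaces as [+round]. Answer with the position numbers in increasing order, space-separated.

3 4 5

From /o/ at 3 rightward: 4 /a/ → [+round]; 5 /o/ is itself a trigger — this domain ends here.
From /o/ at 5 rightward: 6 /s/ transparent; word edge.
Target with no active source: position 1 stays [-round].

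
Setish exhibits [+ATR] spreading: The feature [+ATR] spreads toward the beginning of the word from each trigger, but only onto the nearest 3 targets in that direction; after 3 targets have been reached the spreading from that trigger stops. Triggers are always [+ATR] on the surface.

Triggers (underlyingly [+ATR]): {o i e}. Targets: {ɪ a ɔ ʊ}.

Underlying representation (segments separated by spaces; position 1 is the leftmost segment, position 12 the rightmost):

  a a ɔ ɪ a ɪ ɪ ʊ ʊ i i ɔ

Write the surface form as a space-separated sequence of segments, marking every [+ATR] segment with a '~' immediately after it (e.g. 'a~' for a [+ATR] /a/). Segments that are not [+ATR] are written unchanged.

a a ɔ ɪ a ɪ ɪ~ ʊ~ ʊ~ i~ i~ ɔ

From /i/ at 10 leftward: 9 /ʊ/ → [+ATR]; 8 /ʊ/ → [+ATR]; 7 /ɪ/ → [+ATR]; bound reached.
From /i/ at 11 leftward: 10 /i/ is itself a trigger — this domain ends here.
Targets with no active source: positions 1 2 3 4 5 6 12 stay [-ATR].
[+ATR] positions on the surface: 7 8 9 10 11.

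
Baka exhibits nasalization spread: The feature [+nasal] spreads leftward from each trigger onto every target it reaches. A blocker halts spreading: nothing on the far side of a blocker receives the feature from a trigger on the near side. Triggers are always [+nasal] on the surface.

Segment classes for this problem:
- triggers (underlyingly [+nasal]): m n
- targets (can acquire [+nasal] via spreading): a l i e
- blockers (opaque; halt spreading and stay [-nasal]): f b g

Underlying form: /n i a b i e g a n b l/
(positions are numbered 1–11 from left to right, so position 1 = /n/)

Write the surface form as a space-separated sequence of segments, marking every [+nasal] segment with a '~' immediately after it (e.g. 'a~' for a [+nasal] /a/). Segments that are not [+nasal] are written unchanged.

n~ i a b i e g a~ n~ b l

From /n/ at 1 leftward: word edge.
From /n/ at 9 leftward: 8 /a/ → [+nasal]; 7 /g/ blocks.
Targets with no active source: positions 2 3 5 6 11 stay [-nasal].
[+nasal] positions on the surface: 1 8 9.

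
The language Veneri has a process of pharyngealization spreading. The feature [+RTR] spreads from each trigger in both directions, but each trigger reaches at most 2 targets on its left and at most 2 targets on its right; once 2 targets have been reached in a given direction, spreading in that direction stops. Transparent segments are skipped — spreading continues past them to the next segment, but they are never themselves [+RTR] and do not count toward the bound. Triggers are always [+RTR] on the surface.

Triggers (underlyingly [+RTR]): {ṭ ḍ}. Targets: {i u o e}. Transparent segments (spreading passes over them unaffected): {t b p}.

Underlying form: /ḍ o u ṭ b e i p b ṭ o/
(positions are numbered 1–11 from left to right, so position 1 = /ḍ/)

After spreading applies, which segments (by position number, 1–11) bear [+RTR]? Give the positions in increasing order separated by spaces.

1 2 3 4 6 7 10 11

From /ḍ/ at 1 rightward: 2 /o/ → [+RTR]; 3 /u/ → [+RTR]; bound reached.
From /ḍ/ at 1 leftward: word edge.
From /ṭ/ at 4 rightward: 5 /b/ transparent; 6 /e/ → [+RTR]; 7 /i/ → [+RTR]; bound reached.
From /ṭ/ at 4 leftward: 3 /u/ → [+RTR]; 2 /o/ → [+RTR]; bound reached.
From /ṭ/ at 10 rightward: 11 /o/ → [+RTR]; word edge.
From /ṭ/ at 10 leftward: 9 /b/ transparent; 8 /p/ transparent; 7 /i/ → [+RTR]; 6 /e/ → [+RTR]; bound reached.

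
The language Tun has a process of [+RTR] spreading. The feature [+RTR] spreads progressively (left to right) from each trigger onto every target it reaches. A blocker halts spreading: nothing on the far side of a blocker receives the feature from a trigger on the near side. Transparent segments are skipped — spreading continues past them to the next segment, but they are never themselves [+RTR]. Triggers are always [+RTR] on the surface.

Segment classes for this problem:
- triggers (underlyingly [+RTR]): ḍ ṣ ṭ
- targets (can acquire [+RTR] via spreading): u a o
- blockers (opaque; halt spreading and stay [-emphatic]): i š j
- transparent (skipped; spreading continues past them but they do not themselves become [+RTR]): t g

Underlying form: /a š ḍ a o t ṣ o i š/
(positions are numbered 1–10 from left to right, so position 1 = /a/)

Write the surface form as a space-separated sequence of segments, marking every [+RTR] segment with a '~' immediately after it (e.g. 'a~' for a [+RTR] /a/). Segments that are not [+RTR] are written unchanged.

a š ḍ~ a~ o~ t ṣ~ o~ i š

From /ḍ/ at 3 rightward: 4 /a/ → [+RTR]; 5 /o/ → [+RTR]; 6 /t/ transparent; 7 /ṣ/ is itself a trigger — this domain ends here.
From /ṣ/ at 7 rightward: 8 /o/ → [+RTR]; 9 /i/ blocks.
Target with no active source: position 1 stays [-emphatic].
[+RTR] positions on the surface: 3 4 5 7 8.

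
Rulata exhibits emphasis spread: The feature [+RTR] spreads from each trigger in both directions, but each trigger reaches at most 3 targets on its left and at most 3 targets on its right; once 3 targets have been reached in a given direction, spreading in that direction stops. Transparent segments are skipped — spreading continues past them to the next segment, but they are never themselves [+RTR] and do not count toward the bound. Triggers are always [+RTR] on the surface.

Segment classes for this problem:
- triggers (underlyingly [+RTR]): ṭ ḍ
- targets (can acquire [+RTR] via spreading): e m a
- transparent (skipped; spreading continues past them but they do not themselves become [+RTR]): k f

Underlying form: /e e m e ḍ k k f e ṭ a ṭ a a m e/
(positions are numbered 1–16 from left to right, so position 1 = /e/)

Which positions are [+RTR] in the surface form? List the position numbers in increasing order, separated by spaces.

2 3 4 5 9 10 11 12 13 14 15

From /ḍ/ at 5 rightward: 6 /k/ transparent; 7 /k/ transparent; 8 /f/ transparent; 9 /e/ → [+RTR]; 10 /ṭ/ is itself a trigger — this domain ends here.
From /ḍ/ at 5 leftward: 4 /e/ → [+RTR]; 3 /m/ → [+RTR]; 2 /e/ → [+RTR]; bound reached.
From /ṭ/ at 10 rightward: 11 /a/ → [+RTR]; 12 /ṭ/ is itself a trigger — this domain ends here.
From /ṭ/ at 10 leftward: 9 /e/ → [+RTR]; 8 /f/ transparent; 7 /k/ transparent; 6 /k/ transparent; 5 /ḍ/ is itself a trigger — this domain ends here.
From /ṭ/ at 12 rightward: 13 /a/ → [+RTR]; 14 /a/ → [+RTR]; 15 /m/ → [+RTR]; bound reached.
From /ṭ/ at 12 leftward: 11 /a/ → [+RTR]; 10 /ṭ/ is itself a trigger — this domain ends here.
Targets with no active source: positions 1 16 stay [-emphatic].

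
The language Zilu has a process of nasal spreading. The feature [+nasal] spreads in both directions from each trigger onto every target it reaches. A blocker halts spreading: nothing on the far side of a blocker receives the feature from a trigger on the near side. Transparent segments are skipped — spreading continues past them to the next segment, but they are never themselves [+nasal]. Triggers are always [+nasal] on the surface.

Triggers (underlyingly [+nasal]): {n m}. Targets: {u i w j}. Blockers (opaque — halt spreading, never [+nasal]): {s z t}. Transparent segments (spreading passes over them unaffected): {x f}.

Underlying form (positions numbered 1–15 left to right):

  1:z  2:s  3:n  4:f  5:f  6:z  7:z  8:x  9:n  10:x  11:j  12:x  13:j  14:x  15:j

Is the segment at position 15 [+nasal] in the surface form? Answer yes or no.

From /n/ at 3 rightward: 4 /f/ transparent; 5 /f/ transparent; 6 /z/ blocks.
From /n/ at 3 leftward: 2 /s/ blocks.
From /n/ at 9 rightward: 10 /x/ transparent; 11 /j/ → [+nasal]; 12 /x/ transparent; 13 /j/ → [+nasal]; 14 /x/ transparent; 15 /j/ → [+nasal]; word edge.
From /n/ at 9 leftward: 8 /x/ transparent; 7 /z/ blocks.
[+nasal] positions on the surface: 3 9 11 13 15.

yes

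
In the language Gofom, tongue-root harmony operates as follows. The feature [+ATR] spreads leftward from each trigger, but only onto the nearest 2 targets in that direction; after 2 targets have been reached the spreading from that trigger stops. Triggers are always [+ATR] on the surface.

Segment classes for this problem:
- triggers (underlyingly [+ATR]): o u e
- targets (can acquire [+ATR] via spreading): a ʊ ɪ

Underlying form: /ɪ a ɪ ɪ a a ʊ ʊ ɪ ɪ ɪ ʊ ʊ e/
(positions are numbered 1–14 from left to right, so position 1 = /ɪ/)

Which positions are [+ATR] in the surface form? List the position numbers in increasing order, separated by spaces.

12 13 14

From /e/ at 14 leftward: 13 /ʊ/ → [+ATR]; 12 /ʊ/ → [+ATR]; bound reached.
Targets with no active source: positions 1 2 3 4 5 6 7 8 9 10 11 stay [-ATR].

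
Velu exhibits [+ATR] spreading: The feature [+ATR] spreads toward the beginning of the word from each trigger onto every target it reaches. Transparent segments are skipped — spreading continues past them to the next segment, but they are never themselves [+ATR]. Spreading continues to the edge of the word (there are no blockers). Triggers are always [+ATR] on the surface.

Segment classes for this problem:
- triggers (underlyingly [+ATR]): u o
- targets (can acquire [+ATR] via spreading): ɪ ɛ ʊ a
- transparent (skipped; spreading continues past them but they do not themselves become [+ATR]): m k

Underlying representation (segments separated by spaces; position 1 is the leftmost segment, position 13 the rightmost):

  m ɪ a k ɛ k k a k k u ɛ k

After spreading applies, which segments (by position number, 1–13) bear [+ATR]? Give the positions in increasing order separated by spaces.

2 3 5 8 11

From /u/ at 11 leftward: 10 /k/ transparent; 9 /k/ transparent; 8 /a/ → [+ATR]; 7 /k/ transparent; 6 /k/ transparent; 5 /ɛ/ → [+ATR]; 4 /k/ transparent; 3 /a/ → [+ATR]; 2 /ɪ/ → [+ATR]; 1 /m/ transparent; word edge.
Target with no active source: position 12 stays [-ATR].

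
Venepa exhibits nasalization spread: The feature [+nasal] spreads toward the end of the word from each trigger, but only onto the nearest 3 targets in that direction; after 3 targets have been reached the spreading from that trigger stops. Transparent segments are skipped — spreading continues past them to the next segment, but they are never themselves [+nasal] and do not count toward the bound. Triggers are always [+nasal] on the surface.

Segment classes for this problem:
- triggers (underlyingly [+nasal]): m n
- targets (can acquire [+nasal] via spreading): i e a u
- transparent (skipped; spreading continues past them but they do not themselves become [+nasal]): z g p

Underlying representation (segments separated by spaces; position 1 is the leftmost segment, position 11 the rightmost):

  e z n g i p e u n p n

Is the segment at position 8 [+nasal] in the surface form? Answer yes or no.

yes

From /n/ at 3 rightward: 4 /g/ transparent; 5 /i/ → [+nasal]; 6 /p/ transparent; 7 /e/ → [+nasal]; 8 /u/ → [+nasal]; bound reached.
From /n/ at 9 rightward: 10 /p/ transparent; 11 /n/ is itself a trigger — this domain ends here.
From /n/ at 11 rightward: word edge.
Target with no active source: position 1 stays [-nasal].
[+nasal] positions on the surface: 3 5 7 8 9 11.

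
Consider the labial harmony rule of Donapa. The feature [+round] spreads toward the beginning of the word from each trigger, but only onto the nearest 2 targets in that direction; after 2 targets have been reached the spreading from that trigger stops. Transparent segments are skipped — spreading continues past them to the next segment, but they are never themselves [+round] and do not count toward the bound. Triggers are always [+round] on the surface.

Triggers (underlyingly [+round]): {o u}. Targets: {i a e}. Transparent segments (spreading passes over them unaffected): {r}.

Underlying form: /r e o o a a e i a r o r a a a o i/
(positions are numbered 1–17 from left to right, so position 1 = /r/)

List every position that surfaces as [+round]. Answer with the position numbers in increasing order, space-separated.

From /o/ at 3 leftward: 2 /e/ → [+round]; 1 /r/ transparent; word edge.
From /o/ at 4 leftward: 3 /o/ is itself a trigger — this domain ends here.
From /o/ at 11 leftward: 10 /r/ transparent; 9 /a/ → [+round]; 8 /i/ → [+round]; bound reached.
From /o/ at 16 leftward: 15 /a/ → [+round]; 14 /a/ → [+round]; bound reached.
Targets with no active source: positions 5 6 7 13 17 stay [-round].

2 3 4 8 9 11 14 15 16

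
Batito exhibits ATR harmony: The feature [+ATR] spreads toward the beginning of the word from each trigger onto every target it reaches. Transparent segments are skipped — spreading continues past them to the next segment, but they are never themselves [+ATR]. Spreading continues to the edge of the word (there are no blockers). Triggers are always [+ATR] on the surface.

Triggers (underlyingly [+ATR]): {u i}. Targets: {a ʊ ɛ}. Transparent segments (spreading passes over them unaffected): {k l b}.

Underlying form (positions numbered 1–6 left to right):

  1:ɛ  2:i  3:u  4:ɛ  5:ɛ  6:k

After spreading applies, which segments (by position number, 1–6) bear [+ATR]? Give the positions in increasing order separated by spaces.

From /i/ at 2 leftward: 1 /ɛ/ → [+ATR]; word edge.
From /u/ at 3 leftward: 2 /i/ is itself a trigger — this domain ends here.
Targets with no active source: positions 4 5 stay [-ATR].

1 2 3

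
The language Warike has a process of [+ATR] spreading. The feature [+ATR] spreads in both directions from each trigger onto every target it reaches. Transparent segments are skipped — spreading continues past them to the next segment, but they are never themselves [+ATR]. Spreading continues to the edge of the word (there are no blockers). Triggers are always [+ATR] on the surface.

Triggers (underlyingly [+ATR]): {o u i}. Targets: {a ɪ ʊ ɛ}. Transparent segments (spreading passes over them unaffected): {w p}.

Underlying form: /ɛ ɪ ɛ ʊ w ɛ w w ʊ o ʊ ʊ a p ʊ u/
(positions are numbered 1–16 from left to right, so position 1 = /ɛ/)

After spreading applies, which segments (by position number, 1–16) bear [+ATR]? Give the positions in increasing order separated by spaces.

1 2 3 4 6 9 10 11 12 13 15 16

From /o/ at 10 rightward: 11 /ʊ/ → [+ATR]; 12 /ʊ/ → [+ATR]; 13 /a/ → [+ATR]; 14 /p/ transparent; 15 /ʊ/ → [+ATR]; 16 /u/ is itself a trigger — this domain ends here.
From /o/ at 10 leftward: 9 /ʊ/ → [+ATR]; 8 /w/ transparent; 7 /w/ transparent; 6 /ɛ/ → [+ATR]; 5 /w/ transparent; 4 /ʊ/ → [+ATR]; 3 /ɛ/ → [+ATR]; 2 /ɪ/ → [+ATR]; 1 /ɛ/ → [+ATR]; word edge.
From /u/ at 16 rightward: word edge.
From /u/ at 16 leftward: 15 /ʊ/ → [+ATR]; 14 /p/ transparent; 13 /a/ → [+ATR]; 12 /ʊ/ → [+ATR]; 11 /ʊ/ → [+ATR]; 10 /o/ is itself a trigger — this domain ends here.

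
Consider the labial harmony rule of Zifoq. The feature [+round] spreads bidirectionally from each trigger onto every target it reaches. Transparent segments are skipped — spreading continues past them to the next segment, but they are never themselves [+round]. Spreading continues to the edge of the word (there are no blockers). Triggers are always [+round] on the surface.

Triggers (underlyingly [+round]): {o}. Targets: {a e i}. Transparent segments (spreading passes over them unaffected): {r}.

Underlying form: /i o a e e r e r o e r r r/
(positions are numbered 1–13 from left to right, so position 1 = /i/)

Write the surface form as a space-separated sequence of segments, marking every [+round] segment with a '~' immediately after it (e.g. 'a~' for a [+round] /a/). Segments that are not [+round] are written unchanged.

From /o/ at 2 rightward: 3 /a/ → [+round]; 4 /e/ → [+round]; 5 /e/ → [+round]; 6 /r/ transparent; 7 /e/ → [+round]; 8 /r/ transparent; 9 /o/ is itself a trigger — this domain ends here.
From /o/ at 2 leftward: 1 /i/ → [+round]; word edge.
From /o/ at 9 rightward: 10 /e/ → [+round]; 11 /r/ transparent; 12 /r/ transparent; 13 /r/ transparent; word edge.
From /o/ at 9 leftward: 8 /r/ transparent; 7 /e/ → [+round]; 6 /r/ transparent; 5 /e/ → [+round]; 4 /e/ → [+round]; 3 /a/ → [+round]; 2 /o/ is itself a trigger — this domain ends here.
[+round] positions on the surface: 1 2 3 4 5 7 9 10.

i~ o~ a~ e~ e~ r e~ r o~ e~ r r r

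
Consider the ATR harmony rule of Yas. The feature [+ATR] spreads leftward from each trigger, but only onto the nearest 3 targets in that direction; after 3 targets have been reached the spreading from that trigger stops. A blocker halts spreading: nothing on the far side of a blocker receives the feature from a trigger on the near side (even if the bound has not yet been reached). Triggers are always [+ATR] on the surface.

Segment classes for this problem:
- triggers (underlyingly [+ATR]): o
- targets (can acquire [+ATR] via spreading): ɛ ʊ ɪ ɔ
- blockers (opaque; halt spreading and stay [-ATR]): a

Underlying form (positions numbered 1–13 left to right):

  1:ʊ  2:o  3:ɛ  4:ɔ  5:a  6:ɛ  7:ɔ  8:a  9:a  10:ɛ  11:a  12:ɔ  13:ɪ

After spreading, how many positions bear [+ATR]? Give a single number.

2

From /o/ at 2 leftward: 1 /ʊ/ → [+ATR]; word edge.
Targets with no active source: positions 3 4 6 7 10 12 13 stay [-ATR].
[+ATR] positions on the surface: 1 2.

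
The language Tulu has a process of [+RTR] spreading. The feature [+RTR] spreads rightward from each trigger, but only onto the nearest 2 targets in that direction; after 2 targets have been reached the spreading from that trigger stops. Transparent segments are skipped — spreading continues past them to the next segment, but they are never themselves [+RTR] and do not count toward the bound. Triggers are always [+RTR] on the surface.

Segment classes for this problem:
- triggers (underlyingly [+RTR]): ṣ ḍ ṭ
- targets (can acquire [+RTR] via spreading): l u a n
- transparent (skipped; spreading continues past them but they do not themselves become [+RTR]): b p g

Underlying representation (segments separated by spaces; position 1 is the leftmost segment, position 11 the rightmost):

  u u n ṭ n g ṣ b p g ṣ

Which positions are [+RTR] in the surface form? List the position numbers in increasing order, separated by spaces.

From /ṭ/ at 4 rightward: 5 /n/ → [+RTR]; 6 /g/ transparent; 7 /ṣ/ is itself a trigger — this domain ends here.
From /ṣ/ at 7 rightward: 8 /b/ transparent; 9 /p/ transparent; 10 /g/ transparent; 11 /ṣ/ is itself a trigger — this domain ends here.
From /ṣ/ at 11 rightward: word edge.
Targets with no active source: positions 1 2 3 stay [-emphatic].

4 5 7 11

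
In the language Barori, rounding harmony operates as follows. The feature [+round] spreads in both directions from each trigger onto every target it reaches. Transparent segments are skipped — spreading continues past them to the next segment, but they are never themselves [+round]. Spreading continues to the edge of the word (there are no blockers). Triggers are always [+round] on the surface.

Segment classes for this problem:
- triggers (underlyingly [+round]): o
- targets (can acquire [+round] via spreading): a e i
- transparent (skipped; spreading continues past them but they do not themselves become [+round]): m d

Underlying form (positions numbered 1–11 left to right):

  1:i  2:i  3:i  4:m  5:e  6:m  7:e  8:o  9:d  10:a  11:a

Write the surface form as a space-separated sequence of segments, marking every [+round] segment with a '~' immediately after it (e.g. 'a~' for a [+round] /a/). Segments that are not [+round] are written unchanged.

i~ i~ i~ m e~ m e~ o~ d a~ a~

From /o/ at 8 rightward: 9 /d/ transparent; 10 /a/ → [+round]; 11 /a/ → [+round]; word edge.
From /o/ at 8 leftward: 7 /e/ → [+round]; 6 /m/ transparent; 5 /e/ → [+round]; 4 /m/ transparent; 3 /i/ → [+round]; 2 /i/ → [+round]; 1 /i/ → [+round]; word edge.
[+round] positions on the surface: 1 2 3 5 7 8 10 11.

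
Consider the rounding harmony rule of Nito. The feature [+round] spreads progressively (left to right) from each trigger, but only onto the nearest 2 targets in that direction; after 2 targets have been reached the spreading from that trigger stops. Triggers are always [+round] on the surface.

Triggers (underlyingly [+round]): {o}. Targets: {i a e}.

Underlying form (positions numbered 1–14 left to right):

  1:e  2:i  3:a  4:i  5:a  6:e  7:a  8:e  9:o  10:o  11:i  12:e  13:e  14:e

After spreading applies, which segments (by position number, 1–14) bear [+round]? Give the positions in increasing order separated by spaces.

From /o/ at 9 rightward: 10 /o/ is itself a trigger — this domain ends here.
From /o/ at 10 rightward: 11 /i/ → [+round]; 12 /e/ → [+round]; bound reached.
Targets with no active source: positions 1 2 3 4 5 6 7 8 13 14 stay [-round].

9 10 11 12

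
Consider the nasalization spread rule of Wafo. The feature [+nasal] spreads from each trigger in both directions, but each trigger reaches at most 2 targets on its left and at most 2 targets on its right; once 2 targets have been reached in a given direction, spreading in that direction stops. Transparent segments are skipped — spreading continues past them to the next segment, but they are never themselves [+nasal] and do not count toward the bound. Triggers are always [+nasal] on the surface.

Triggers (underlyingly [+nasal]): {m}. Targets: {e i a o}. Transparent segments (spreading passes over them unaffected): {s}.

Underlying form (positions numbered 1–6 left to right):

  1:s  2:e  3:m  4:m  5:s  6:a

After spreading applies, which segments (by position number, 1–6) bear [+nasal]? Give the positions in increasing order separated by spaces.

2 3 4 6

From /m/ at 3 rightward: 4 /m/ is itself a trigger — this domain ends here.
From /m/ at 3 leftward: 2 /e/ → [+nasal]; 1 /s/ transparent; word edge.
From /m/ at 4 rightward: 5 /s/ transparent; 6 /a/ → [+nasal]; word edge.
From /m/ at 4 leftward: 3 /m/ is itself a trigger — this domain ends here.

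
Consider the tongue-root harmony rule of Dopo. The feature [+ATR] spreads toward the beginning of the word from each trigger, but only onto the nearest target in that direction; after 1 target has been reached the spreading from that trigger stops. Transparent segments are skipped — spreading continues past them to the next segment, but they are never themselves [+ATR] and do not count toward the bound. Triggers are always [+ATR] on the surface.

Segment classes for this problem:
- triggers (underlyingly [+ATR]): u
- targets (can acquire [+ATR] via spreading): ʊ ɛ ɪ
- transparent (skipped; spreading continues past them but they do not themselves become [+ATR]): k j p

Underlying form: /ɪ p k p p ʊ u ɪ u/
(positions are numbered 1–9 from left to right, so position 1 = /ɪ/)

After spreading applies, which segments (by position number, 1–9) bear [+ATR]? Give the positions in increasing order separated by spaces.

6 7 8 9

From /u/ at 7 leftward: 6 /ʊ/ → [+ATR]; bound reached.
From /u/ at 9 leftward: 8 /ɪ/ → [+ATR]; bound reached.
Target with no active source: position 1 stays [-ATR].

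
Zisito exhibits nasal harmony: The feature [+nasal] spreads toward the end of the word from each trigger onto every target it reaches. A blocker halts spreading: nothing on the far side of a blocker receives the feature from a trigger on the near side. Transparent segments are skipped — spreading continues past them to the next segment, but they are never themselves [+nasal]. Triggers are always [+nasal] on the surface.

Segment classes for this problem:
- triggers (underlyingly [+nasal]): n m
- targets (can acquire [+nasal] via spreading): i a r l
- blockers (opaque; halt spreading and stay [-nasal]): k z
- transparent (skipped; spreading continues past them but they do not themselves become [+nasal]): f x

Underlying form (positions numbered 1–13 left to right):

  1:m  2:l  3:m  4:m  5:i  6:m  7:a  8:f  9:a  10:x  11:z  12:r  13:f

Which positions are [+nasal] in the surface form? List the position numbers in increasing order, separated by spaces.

From /m/ at 1 rightward: 2 /l/ → [+nasal]; 3 /m/ is itself a trigger — this domain ends here.
From /m/ at 3 rightward: 4 /m/ is itself a trigger — this domain ends here.
From /m/ at 4 rightward: 5 /i/ → [+nasal]; 6 /m/ is itself a trigger — this domain ends here.
From /m/ at 6 rightward: 7 /a/ → [+nasal]; 8 /f/ transparent; 9 /a/ → [+nasal]; 10 /x/ transparent; 11 /z/ blocks.
Target with no active source: position 12 stays [-nasal].

1 2 3 4 5 6 7 9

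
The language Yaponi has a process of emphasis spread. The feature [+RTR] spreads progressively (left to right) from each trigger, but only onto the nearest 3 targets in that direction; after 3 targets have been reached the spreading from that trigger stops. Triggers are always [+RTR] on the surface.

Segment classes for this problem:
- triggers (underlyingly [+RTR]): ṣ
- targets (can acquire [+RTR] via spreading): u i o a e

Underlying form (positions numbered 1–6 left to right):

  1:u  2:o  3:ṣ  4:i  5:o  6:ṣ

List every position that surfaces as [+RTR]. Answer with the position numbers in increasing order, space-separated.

3 4 5 6

From /ṣ/ at 3 rightward: 4 /i/ → [+RTR]; 5 /o/ → [+RTR]; 6 /ṣ/ is itself a trigger — this domain ends here.
From /ṣ/ at 6 rightward: word edge.
Targets with no active source: positions 1 2 stay [-emphatic].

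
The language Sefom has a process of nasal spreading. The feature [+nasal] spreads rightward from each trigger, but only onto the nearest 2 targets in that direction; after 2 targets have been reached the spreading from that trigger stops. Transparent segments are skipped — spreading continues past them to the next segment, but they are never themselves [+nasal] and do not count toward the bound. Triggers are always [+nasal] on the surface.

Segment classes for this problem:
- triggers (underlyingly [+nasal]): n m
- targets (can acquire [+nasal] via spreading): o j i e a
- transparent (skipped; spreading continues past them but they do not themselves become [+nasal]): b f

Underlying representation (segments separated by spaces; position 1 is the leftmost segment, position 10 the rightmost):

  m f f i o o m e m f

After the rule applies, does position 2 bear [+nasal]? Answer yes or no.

no

From /m/ at 1 rightward: 2 /f/ transparent; 3 /f/ transparent; 4 /i/ → [+nasal]; 5 /o/ → [+nasal]; bound reached.
From /m/ at 7 rightward: 8 /e/ → [+nasal]; 9 /m/ is itself a trigger — this domain ends here.
From /m/ at 9 rightward: 10 /f/ transparent; word edge.
Target with no active source: position 6 stays [-nasal].
[+nasal] positions on the surface: 1 4 5 7 8 9.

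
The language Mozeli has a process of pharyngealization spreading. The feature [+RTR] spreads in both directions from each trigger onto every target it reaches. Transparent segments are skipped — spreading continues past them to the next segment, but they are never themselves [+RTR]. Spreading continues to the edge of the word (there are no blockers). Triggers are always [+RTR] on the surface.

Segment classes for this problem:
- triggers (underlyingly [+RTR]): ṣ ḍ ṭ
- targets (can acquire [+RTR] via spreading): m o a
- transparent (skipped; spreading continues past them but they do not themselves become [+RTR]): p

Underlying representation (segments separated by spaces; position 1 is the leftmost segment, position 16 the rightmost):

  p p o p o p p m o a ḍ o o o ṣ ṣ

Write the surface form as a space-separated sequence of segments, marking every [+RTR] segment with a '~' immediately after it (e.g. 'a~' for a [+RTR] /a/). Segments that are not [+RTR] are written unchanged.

From /ḍ/ at 11 rightward: 12 /o/ → [+RTR]; 13 /o/ → [+RTR]; 14 /o/ → [+RTR]; 15 /ṣ/ is itself a trigger — this domain ends here.
From /ḍ/ at 11 leftward: 10 /a/ → [+RTR]; 9 /o/ → [+RTR]; 8 /m/ → [+RTR]; 7 /p/ transparent; 6 /p/ transparent; 5 /o/ → [+RTR]; 4 /p/ transparent; 3 /o/ → [+RTR]; 2 /p/ transparent; 1 /p/ transparent; word edge.
From /ṣ/ at 15 rightward: 16 /ṣ/ is itself a trigger — this domain ends here.
From /ṣ/ at 15 leftward: 14 /o/ → [+RTR]; 13 /o/ → [+RTR]; 12 /o/ → [+RTR]; 11 /ḍ/ is itself a trigger — this domain ends here.
From /ṣ/ at 16 rightward: word edge.
From /ṣ/ at 16 leftward: 15 /ṣ/ is itself a trigger — this domain ends here.
[+RTR] positions on the surface: 3 5 8 9 10 11 12 13 14 15 16.

p p o~ p o~ p p m~ o~ a~ ḍ~ o~ o~ o~ ṣ~ ṣ~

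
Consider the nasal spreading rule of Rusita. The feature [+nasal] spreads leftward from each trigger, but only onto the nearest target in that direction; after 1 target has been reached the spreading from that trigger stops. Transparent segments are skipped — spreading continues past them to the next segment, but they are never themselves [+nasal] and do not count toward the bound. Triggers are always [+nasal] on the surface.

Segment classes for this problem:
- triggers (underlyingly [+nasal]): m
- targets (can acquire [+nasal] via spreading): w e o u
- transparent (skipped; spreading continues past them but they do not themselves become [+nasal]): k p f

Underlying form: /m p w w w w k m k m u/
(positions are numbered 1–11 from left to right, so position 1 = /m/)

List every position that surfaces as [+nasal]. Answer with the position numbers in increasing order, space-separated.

1 6 8 10

From /m/ at 1 leftward: word edge.
From /m/ at 8 leftward: 7 /k/ transparent; 6 /w/ → [+nasal]; bound reached.
From /m/ at 10 leftward: 9 /k/ transparent; 8 /m/ is itself a trigger — this domain ends here.
Targets with no active source: positions 3 4 5 11 stay [-nasal].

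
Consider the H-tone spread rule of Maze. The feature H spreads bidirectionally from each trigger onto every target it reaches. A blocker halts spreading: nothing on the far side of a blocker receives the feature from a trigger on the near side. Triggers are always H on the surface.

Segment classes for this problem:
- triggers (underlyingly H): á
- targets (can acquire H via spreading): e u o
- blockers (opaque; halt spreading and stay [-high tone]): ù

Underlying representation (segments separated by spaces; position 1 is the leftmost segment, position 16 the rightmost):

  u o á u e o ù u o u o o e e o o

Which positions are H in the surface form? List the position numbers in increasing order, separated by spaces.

From /á/ at 3 rightward: 4 /u/ → H; 5 /e/ → H; 6 /o/ → H; 7 /ù/ blocks.
From /á/ at 3 leftward: 2 /o/ → H; 1 /u/ → H; word edge.
Targets with no active source: positions 8 9 10 11 12 13 14 15 16 stay [-high tone].

1 2 3 4 5 6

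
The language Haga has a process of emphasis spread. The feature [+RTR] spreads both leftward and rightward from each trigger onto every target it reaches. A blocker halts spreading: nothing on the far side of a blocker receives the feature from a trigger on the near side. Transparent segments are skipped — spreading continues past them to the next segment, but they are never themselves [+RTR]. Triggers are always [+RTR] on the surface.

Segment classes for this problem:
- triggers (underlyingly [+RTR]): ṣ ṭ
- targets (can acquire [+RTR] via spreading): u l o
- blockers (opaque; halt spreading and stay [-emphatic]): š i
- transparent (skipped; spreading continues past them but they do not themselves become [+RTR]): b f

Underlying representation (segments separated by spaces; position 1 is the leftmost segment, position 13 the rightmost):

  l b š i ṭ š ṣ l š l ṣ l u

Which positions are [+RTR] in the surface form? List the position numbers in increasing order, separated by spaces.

5 7 8 10 11 12 13

From /ṭ/ at 5 rightward: 6 /š/ blocks.
From /ṭ/ at 5 leftward: 4 /i/ blocks.
From /ṣ/ at 7 rightward: 8 /l/ → [+RTR]; 9 /š/ blocks.
From /ṣ/ at 7 leftward: 6 /š/ blocks.
From /ṣ/ at 11 rightward: 12 /l/ → [+RTR]; 13 /u/ → [+RTR]; word edge.
From /ṣ/ at 11 leftward: 10 /l/ → [+RTR]; 9 /š/ blocks.
Target with no active source: position 1 stays [-emphatic].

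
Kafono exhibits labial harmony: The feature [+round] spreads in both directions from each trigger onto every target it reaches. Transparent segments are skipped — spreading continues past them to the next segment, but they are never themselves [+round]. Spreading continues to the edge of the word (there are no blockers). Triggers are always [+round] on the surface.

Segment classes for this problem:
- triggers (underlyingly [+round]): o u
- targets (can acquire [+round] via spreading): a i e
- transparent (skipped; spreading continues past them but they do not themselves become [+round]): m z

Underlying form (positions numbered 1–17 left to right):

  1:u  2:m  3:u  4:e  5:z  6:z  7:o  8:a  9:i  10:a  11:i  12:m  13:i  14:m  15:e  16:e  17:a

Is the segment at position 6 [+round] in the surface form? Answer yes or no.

From /u/ at 1 rightward: 2 /m/ transparent; 3 /u/ is itself a trigger — this domain ends here.
From /u/ at 1 leftward: word edge.
From /u/ at 3 rightward: 4 /e/ → [+round]; 5 /z/ transparent; 6 /z/ transparent; 7 /o/ is itself a trigger — this domain ends here.
From /u/ at 3 leftward: 2 /m/ transparent; 1 /u/ is itself a trigger — this domain ends here.
From /o/ at 7 rightward: 8 /a/ → [+round]; 9 /i/ → [+round]; 10 /a/ → [+round]; 11 /i/ → [+round]; 12 /m/ transparent; 13 /i/ → [+round]; 14 /m/ transparent; 15 /e/ → [+round]; 16 /e/ → [+round]; 17 /a/ → [+round]; word edge.
From /o/ at 7 leftward: 6 /z/ transparent; 5 /z/ transparent; 4 /e/ → [+round]; 3 /u/ is itself a trigger — this domain ends here.
[+round] positions on the surface: 1 3 4 7 8 9 10 11 13 15 16 17.

no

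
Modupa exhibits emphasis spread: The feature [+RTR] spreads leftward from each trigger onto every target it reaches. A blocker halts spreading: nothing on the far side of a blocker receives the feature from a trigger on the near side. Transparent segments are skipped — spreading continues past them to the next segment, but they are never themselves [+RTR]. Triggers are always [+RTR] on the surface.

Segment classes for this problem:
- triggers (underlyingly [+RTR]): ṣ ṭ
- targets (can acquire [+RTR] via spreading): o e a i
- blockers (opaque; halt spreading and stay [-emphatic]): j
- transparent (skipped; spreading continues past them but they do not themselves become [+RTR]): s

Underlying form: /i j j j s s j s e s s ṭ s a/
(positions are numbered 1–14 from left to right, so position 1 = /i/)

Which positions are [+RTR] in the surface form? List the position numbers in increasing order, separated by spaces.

From /ṭ/ at 12 leftward: 11 /s/ transparent; 10 /s/ transparent; 9 /e/ → [+RTR]; 8 /s/ transparent; 7 /j/ blocks.
Targets with no active source: positions 1 14 stay [-emphatic].

9 12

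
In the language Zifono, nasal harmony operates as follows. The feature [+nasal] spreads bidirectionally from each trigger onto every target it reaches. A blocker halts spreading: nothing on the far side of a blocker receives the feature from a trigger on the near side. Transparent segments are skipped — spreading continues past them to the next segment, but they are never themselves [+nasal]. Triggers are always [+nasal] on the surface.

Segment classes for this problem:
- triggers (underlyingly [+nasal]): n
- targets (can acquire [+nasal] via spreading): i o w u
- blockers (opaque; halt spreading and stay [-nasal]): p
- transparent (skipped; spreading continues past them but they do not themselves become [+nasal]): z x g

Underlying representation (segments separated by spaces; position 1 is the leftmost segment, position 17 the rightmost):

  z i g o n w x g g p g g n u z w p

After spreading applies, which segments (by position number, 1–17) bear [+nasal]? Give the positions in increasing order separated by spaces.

2 4 5 6 13 14 16

From /n/ at 5 rightward: 6 /w/ → [+nasal]; 7 /x/ transparent; 8 /g/ transparent; 9 /g/ transparent; 10 /p/ blocks.
From /n/ at 5 leftward: 4 /o/ → [+nasal]; 3 /g/ transparent; 2 /i/ → [+nasal]; 1 /z/ transparent; word edge.
From /n/ at 13 rightward: 14 /u/ → [+nasal]; 15 /z/ transparent; 16 /w/ → [+nasal]; 17 /p/ blocks.
From /n/ at 13 leftward: 12 /g/ transparent; 11 /g/ transparent; 10 /p/ blocks.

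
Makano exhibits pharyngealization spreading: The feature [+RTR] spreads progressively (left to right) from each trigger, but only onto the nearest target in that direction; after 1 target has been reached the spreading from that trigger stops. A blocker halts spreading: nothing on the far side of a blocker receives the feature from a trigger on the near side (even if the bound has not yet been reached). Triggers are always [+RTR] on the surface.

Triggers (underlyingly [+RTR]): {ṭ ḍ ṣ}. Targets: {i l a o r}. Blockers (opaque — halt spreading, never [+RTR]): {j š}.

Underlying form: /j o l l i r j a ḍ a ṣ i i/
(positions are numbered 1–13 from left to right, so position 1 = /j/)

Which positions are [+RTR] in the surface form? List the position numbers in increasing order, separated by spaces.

From /ḍ/ at 9 rightward: 10 /a/ → [+RTR]; bound reached.
From /ṣ/ at 11 rightward: 12 /i/ → [+RTR]; bound reached.
Targets with no active source: positions 2 3 4 5 6 8 13 stay [-emphatic].

9 10 11 12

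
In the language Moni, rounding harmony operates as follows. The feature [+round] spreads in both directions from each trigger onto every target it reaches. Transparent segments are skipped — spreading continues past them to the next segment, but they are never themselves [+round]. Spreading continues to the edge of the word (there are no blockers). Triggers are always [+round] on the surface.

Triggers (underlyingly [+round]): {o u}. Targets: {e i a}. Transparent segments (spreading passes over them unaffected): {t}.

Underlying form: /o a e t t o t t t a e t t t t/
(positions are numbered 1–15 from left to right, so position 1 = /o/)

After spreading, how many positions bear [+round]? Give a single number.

From /o/ at 1 rightward: 2 /a/ → [+round]; 3 /e/ → [+round]; 4 /t/ transparent; 5 /t/ transparent; 6 /o/ is itself a trigger — this domain ends here.
From /o/ at 1 leftward: word edge.
From /o/ at 6 rightward: 7 /t/ transparent; 8 /t/ transparent; 9 /t/ transparent; 10 /a/ → [+round]; 11 /e/ → [+round]; 12 /t/ transparent; 13 /t/ transparent; 14 /t/ transparent; 15 /t/ transparent; word edge.
From /o/ at 6 leftward: 5 /t/ transparent; 4 /t/ transparent; 3 /e/ → [+round]; 2 /a/ → [+round]; 1 /o/ is itself a trigger — this domain ends here.
[+round] positions on the surface: 1 2 3 6 10 11.

6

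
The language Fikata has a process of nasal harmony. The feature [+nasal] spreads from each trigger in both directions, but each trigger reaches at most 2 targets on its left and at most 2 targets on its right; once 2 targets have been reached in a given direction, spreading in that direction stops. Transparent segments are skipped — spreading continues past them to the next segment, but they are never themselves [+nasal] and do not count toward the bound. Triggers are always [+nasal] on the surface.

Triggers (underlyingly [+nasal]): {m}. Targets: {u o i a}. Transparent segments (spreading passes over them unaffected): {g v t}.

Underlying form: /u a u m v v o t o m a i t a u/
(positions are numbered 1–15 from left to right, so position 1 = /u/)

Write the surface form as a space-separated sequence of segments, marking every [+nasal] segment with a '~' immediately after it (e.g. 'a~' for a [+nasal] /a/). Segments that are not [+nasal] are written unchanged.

From /m/ at 4 rightward: 5 /v/ transparent; 6 /v/ transparent; 7 /o/ → [+nasal]; 8 /t/ transparent; 9 /o/ → [+nasal]; bound reached.
From /m/ at 4 leftward: 3 /u/ → [+nasal]; 2 /a/ → [+nasal]; bound reached.
From /m/ at 10 rightward: 11 /a/ → [+nasal]; 12 /i/ → [+nasal]; bound reached.
From /m/ at 10 leftward: 9 /o/ → [+nasal]; 8 /t/ transparent; 7 /o/ → [+nasal]; bound reached.
Targets with no active source: positions 1 14 15 stay [-nasal].
[+nasal] positions on the surface: 2 3 4 7 9 10 11 12.

u a~ u~ m~ v v o~ t o~ m~ a~ i~ t a u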